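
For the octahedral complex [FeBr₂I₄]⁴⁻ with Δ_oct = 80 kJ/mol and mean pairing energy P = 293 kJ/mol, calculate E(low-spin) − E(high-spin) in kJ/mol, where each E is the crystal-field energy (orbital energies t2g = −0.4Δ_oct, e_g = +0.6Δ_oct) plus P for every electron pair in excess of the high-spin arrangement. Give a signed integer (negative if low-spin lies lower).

Ligand charges: 2×(-1) from Br⁻ and 4×(-1) from I⁻ sum to -6; with overall charge -4, Fe is +2.
Fe sits in group 8; removing 2 electrons leaves Fe²⁺ with 8 − 2 = 6 d electrons.
High-spin: t2g^4 e_g^2, CFSE = -0.4Δ_oct = -32 kJ/mol.
For low-spin the configuration is t2g^6 e_g^0: orbital energy -2.4 × 80 = -192 kJ/mol, and 2 additional pairs relative to high-spin add 586 kJ/mol, giving 394 kJ/mol.
Thus E(LS) − E(HS) = 426 kJ/mol.

426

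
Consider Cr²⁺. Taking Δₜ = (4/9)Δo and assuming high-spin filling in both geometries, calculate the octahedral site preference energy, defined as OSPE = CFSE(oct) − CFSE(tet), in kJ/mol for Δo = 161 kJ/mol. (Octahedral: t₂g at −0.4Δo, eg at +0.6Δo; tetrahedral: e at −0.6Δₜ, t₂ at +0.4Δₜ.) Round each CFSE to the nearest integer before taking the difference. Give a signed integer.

-68

Cr²⁺: group 6, so d-count = 6 − 2 = 4.
Octahedral high-spin t₂g³ eg¹: CFSE = -0.6 × 161 = -97 kJ/mol.
Tetrahedral: e² t₂², CFSE = 2(−0.6) + 2(+0.4) = -0.4Δₜ = -0.4 × (4/9) × 161 = -29 kJ/mol.
OSPE = CFSE(oct) − CFSE(tet) = -97 − (-29) = -68 kJ/mol.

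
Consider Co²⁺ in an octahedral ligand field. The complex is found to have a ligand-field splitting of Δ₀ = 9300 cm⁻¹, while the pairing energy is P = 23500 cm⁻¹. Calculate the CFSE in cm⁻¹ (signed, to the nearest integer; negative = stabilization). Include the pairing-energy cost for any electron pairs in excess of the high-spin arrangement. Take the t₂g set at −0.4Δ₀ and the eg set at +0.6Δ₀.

-7440

Co sits in group 9; removing 2 electrons leaves Co²⁺ with 9 − 2 = 7 d electrons.
Δ₀ < P, so pairing is avoided: the ground state is high-spin.
That gives t₂g⁵ eg².
Orbital CFSE = -0.8Δ₀ = -0.8 × 9300 = -7440 cm⁻¹.
High-spin has no excess pairs, so no pairing correction applies.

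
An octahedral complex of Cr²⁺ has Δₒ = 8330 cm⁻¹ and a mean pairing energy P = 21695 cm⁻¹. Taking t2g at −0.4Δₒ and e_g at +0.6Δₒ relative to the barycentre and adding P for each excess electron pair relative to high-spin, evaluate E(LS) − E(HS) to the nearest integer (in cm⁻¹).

Cr sits in group 6; removing 2 electrons leaves Cr²⁺ with 6 − 2 = 4 d electrons.
High-spin d⁴ fills as t2g^3 e_g^1 with CFSE 3(−0.4) + 1(+0.6) = -0.6Δₒ = -4998 cm⁻¹.
Low-spin t2g^4 e_g^0 gives -1.6Δₒ = -13328 cm⁻¹, but forming 1 extra pair costs 1P = 21695 cm⁻¹, so E(LS) = -13328 + 21695 = 8367 cm⁻¹.
E(LS) − E(HS) = 8367 − (-4998) = 13365 cm⁻¹.

13365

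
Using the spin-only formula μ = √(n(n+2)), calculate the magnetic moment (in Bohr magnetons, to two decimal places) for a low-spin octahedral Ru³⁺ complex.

Ru sits in group 8; removing 3 electrons leaves Ru³⁺ with 8 − 3 = 5 d electrons.
Configuration: t₂g⁵ eg⁰ → 1 unpaired electron.
μ(spin-only) = √[1(1+2)] = √3 ≈ 1.73 Bohr magnetons.

1.73 Bohr magnetons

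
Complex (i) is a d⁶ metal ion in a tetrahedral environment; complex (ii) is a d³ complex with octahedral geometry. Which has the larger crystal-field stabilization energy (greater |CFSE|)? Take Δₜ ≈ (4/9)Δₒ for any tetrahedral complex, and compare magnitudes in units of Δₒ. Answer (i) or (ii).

(ii)

(i): Tetrahedral splitting is small, so the complex is high-spin; e³ t₂³, CFSE = -0.6Δₜ ≈ -0.27Δₒ.
(ii): t2g^3 e_g^0, CFSE = -1.2Δₒ.
So (ii) has the larger |CFSE|.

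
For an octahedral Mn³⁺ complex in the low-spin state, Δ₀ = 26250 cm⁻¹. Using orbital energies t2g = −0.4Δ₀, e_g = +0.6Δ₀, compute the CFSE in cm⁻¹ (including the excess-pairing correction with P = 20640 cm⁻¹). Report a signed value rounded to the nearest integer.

-21360

Group 7 minus oxidation state +3 gives a d⁴ configuration for Mn³⁺.
Electron filling gives t2g^4 e_g^0.
CFSE(orbital) = 4×(-0.4Δ₀) + 0×(0.6Δ₀) = -1.6Δ₀; with Δ₀ = 26250 cm⁻¹ that is -42000 cm⁻¹.
Pairing penalty: 1 pair vs 0 in the high-spin reference → 1 extra × P = 20640 cm⁻¹.
Combining: -42000 + 20640 = -21360 cm⁻¹.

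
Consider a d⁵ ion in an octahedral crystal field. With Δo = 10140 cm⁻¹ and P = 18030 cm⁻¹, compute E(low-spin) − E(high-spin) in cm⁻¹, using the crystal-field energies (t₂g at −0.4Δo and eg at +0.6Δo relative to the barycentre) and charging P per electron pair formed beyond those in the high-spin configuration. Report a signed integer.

15780

In the high-spin limit (t₂g³ eg²) the orbital term is 0.0Δo = 0 cm⁻¹, with no excess pairing.
For low-spin the configuration is t₂g⁵ eg⁰: orbital energy -2.0 × 10140 = -20280 cm⁻¹, and 2 additional pairs relative to high-spin add 36060 cm⁻¹, giving 15780 cm⁻¹.
Thus E(LS) − E(HS) = 15780 cm⁻¹.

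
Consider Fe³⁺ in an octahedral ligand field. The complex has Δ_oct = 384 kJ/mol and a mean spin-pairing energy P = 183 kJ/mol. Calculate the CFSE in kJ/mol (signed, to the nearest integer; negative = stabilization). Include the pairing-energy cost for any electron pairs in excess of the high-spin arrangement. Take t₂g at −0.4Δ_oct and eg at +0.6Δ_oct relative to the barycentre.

-402

Fe is in group 8, so Fe³⁺ is d⁵ (8 − 3 = 5).
Here Δ_oct > P (384 > 183), so the low-spin state is favoured.
Filling d⁵ accordingly: t₂g⁵ eg⁰.
Orbital CFSE = -2.0Δ_oct = -2.0 × 384 = -768 kJ/mol.
Excess pairs vs high-spin: 2 − 0 = 2; pairing cost = +366 kJ/mol.
Net CFSE = -768 + 366 = -402 kJ/mol.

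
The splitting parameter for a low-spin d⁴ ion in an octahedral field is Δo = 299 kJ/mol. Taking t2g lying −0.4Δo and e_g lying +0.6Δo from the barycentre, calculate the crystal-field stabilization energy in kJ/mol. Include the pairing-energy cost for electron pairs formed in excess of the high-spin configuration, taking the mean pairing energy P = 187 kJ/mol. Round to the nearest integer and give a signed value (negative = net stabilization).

The d⁴ electrons fill as t2g^4 e_g^0.
The orbital stabilization is -1.6Δo = -1.6 × 299 = -478 kJ/mol.
High-spin d⁴ would be t2g^3 e_g^1 with 0 pairs; low-spin has 1, so 1 excess pair costs +1P = +187 kJ/mol.
Net CFSE = -478 + 187 = -291 kJ/mol.

-291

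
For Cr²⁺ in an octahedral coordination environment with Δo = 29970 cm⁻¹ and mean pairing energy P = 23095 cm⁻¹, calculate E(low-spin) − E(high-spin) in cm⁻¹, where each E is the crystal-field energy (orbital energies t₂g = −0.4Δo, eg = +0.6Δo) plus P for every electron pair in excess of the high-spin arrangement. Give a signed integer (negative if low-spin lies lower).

-6875

Cr sits in group 6; removing 2 electrons leaves Cr²⁺ with 6 − 2 = 4 d electrons.
In the high-spin limit (t₂g³ eg¹) the orbital term is -0.6Δo = -17982 cm⁻¹, with no excess pairing.
Low-spin t₂g⁴ eg⁰ gives -1.6Δo = -47952 cm⁻¹, but forming 1 extra pair costs 1P = 23095 cm⁻¹, so E(LS) = -47952 + 23095 = -24857 cm⁻¹.
Thus E(LS) − E(HS) = -6875 cm⁻¹.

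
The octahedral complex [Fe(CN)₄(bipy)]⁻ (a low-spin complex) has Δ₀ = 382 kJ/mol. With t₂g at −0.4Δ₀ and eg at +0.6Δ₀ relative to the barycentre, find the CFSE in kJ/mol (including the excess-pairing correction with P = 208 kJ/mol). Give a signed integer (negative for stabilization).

-348

Ligand charges: 4×(-1) from CN⁻ and 1×(+0) from bipy sum to -4; with overall charge -1, Fe is +3.
Fe is in group 8, so Fe³⁺ is d⁵ (8 − 3 = 5).
Electron filling gives t₂g⁵ eg⁰.
The orbital stabilization is -2.0Δ₀ = -2.0 × 382 = -764 kJ/mol.
Relative to high-spin t₂g³ eg² (0 paired), the low-spin configuration has 2 additional pairs, contributing +2 × 208 = +416 kJ/mol.
Combining: -764 + 416 = -348 kJ/mol.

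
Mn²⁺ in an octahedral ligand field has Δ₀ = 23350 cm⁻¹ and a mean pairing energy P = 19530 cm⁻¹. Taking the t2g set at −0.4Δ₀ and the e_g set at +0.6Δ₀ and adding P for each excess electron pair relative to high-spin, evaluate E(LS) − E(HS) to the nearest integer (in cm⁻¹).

Mn²⁺: group 7, so d-count = 7 − 2 = 5.
In the high-spin limit (t2g^3 e_g^2) the orbital term is 0.0Δ₀ = 0 cm⁻¹, with no excess pairing.
Low-spin: t2g^5 e_g^0, orbital CFSE = -2.0Δ₀ = -46700 cm⁻¹; plus 2 excess pairs × P = +39060 cm⁻¹; total -7640 cm⁻¹.
E(LS) − E(HS) = -7640 − (0) = -7640 cm⁻¹.

-7640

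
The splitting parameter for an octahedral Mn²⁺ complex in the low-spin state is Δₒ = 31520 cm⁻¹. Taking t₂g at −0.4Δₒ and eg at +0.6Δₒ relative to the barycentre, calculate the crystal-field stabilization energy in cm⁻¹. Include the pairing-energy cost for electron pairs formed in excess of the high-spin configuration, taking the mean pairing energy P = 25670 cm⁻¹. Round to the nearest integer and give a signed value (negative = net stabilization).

-11700

Mn²⁺: group 7, so d-count = 7 − 2 = 5.
Configuration: t₂g⁵ eg⁰.
Orbital CFSE = 5(-0.4) + 0(0.6) = -2.0Δₒ = -2.0 × 31520 = -63040 cm⁻¹.
Relative to high-spin t₂g³ eg² (0 paired), the low-spin configuration has 2 additional pairs, contributing +2 × 25670 = +51340 cm⁻¹.
Combining: -63040 + 51340 = -11700 cm⁻¹.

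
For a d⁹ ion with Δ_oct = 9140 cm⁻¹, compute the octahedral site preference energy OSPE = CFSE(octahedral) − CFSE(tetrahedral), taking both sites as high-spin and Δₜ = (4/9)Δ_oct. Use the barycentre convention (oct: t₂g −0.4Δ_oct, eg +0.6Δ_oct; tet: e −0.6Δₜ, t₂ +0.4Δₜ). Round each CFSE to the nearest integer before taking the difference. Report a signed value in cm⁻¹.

-3859

Octahedral (high-spin): t₂g⁶ eg³, CFSE = 6(−0.4) + 3(+0.6) = -0.6Δ_oct = -0.6 × 9140 = -5484 cm⁻¹.
Tetrahedral: e⁴ t₂⁵, CFSE = 4(−0.6) + 5(+0.4) = -0.4Δₜ = -0.4 × (4/9) × 9140 = -1625 cm⁻¹.
Subtracting, OSPE = -5484 − (-1625) = -3859 cm⁻¹.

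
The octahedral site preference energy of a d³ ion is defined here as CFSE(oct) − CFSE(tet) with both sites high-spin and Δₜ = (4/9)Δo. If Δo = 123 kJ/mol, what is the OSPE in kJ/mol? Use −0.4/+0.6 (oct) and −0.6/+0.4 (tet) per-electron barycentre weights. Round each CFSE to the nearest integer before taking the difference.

Octahedral (high-spin): t2g^3 e_g^0, CFSE = 3(−0.4) + 0(+0.6) = -1.2Δo = -1.2 × 123 = -148 kJ/mol.
Tetrahedral: e^2 t2^1, CFSE = 2(−0.6) + 1(+0.4) = -0.8Δₜ = -0.8 × (4/9) × 123 = -44 kJ/mol.
OSPE = -148 − (-44) = -104 kJ/mol.

-104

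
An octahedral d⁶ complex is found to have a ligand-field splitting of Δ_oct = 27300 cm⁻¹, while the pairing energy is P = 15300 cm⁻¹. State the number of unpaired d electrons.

With Δ_oct > P the complex is low-spin.
Configuration: t₂g⁶ eg⁰.
Unpaired electrons: 0.

0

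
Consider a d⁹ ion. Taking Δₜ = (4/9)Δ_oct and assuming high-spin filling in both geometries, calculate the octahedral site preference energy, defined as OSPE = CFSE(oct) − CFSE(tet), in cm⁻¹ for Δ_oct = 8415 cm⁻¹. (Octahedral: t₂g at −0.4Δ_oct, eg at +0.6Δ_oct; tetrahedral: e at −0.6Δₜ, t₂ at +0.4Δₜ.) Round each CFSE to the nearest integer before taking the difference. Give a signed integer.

-3553

Octahedral high-spin t2g^6 e_g^3: CFSE = -0.6 × 8415 = -5049 cm⁻¹.
Tetrahedral: e^4 t2^5, CFSE = 4(−0.6) + 5(+0.4) = -0.4Δₜ = -0.4 × (4/9) × 8415 = -1496 cm⁻¹.
OSPE = CFSE(oct) − CFSE(tet) = -5049 − (-1496) = -3553 cm⁻¹.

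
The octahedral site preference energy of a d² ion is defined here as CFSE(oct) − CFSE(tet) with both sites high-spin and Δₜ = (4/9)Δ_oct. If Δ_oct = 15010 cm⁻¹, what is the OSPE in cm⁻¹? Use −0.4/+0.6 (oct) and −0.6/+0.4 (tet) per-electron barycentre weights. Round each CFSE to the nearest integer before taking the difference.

-4003

In an octahedral site d² (HS) is t₂g² eg⁰, giving CFSE(oct) = -0.8Δ_oct = -12008 cm⁻¹.
Tetrahedral: e² t₂⁰, CFSE = 2(−0.6) + 0(+0.4) = -1.2Δₜ = -1.2 × (4/9) × 15010 = -8005 cm⁻¹.
OSPE = -12008 − (-8005) = -4003 cm⁻¹.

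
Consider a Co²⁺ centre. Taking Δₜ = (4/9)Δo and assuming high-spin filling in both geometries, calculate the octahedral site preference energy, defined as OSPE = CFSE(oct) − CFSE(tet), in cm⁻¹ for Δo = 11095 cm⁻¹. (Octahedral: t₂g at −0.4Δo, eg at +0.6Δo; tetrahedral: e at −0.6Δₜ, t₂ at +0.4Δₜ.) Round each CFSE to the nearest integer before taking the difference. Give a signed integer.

-2959

Group 9 minus oxidation state +2 gives a d⁷ configuration for Co²⁺.
Octahedral high-spin t₂g⁵ eg²: CFSE = -0.8 × 11095 = -8876 cm⁻¹.
In a tetrahedral site the filling is e⁴ t₂³: CFSE(tet) = -1.2Δₜ = -1.2 × (4/9)(11095) = -5917 cm⁻¹.
OSPE = -8876 − (-5917) = -2959 cm⁻¹.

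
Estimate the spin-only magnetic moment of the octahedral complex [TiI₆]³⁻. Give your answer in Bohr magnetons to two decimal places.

Each I⁻ contributes -1; 6 × (-1) = -6. With overall charge -3, Ti is in the +3 oxidation state.
Ti sits in group 4; removing 3 electrons leaves Ti³⁺ with 4 − 3 = 1 d electrons.
Configuration: t₂g¹ eg⁰ → 1 unpaired electron.
μ(spin-only) = √[1(1+2)] = √3 ≈ 1.73 Bohr magnetons.

1.73 Bohr magnetons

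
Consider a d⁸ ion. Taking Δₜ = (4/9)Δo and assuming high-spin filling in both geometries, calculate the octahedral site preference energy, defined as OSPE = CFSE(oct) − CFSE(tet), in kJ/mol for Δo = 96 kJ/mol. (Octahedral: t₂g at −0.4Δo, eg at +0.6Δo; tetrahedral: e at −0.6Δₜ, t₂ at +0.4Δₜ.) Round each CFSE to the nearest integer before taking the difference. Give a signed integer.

Octahedral high-spin t2g^6 e_g^2: CFSE = -1.2 × 96 = -115 kJ/mol.
Tetrahedral e^4 t2^4 gives -0.8Δₜ = -0.8 × (4/9) × 96 = -34 kJ/mol.
OSPE = -115 − (-34) = -81 kJ/mol.

-81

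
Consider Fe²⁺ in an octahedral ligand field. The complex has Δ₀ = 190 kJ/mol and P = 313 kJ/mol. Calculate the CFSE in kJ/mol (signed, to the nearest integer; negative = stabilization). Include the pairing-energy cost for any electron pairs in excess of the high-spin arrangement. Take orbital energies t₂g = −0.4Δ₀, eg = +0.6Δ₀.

Fe is in group 8, so Fe²⁺ is d⁶ (8 − 2 = 6).
With Δ₀ < P the complex is high-spin.
Configuration: t₂g⁴ eg².
Orbital CFSE = -0.4Δ₀ = -0.4 × 190 = -76 kJ/mol.
High-spin has no excess pairs, so no pairing correction applies.

-76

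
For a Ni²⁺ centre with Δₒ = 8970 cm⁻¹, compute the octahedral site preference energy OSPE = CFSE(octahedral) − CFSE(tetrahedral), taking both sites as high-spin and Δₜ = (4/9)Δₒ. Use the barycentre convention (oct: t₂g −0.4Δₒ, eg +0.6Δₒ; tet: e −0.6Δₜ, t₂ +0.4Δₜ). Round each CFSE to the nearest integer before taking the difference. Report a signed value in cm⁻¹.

-7575

Ni²⁺: group 10, so d-count = 10 − 2 = 8.
Octahedral high-spin t₂g⁶ eg²: CFSE = -1.2 × 8970 = -10764 cm⁻¹.
In a tetrahedral site the filling is e⁴ t₂⁴: CFSE(tet) = -0.8Δₜ = -0.8 × (4/9)(8970) = -3189 cm⁻¹.
OSPE = CFSE(oct) − CFSE(tet) = -10764 − (-3189) = -7575 cm⁻¹.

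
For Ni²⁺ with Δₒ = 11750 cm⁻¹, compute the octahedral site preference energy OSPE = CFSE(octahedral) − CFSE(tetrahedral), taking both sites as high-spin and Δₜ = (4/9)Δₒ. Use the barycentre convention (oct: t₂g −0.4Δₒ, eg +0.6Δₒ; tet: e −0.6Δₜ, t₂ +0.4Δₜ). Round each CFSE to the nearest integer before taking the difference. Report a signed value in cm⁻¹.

Group 10 minus oxidation state +2 gives a d⁸ configuration for Ni²⁺.
Octahedral (high-spin): t2g^6 e_g^2, CFSE = 6(−0.4) + 2(+0.6) = -1.2Δₒ = -1.2 × 11750 = -14100 cm⁻¹.
Tetrahedral e^4 t2^4 gives -0.8Δₜ = -0.8 × (4/9) × 11750 = -4178 cm⁻¹.
OSPE = -14100 − (-4178) = -9922 cm⁻¹.

-9922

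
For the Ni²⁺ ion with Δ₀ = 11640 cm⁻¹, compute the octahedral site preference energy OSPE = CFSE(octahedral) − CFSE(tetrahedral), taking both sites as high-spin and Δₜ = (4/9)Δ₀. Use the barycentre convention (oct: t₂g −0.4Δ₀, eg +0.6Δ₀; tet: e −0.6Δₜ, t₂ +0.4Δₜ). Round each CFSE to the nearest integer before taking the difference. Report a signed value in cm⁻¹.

-9829

Ni²⁺: group 10, so d-count = 10 − 2 = 8.
Octahedral high-spin t2g^6 e_g^2: CFSE = -1.2 × 11640 = -13968 cm⁻¹.
Tetrahedral e^4 t2^4 gives -0.8Δₜ = -0.8 × (4/9) × 11640 = -4139 cm⁻¹.
OSPE = -13968 − (-4139) = -9829 cm⁻¹.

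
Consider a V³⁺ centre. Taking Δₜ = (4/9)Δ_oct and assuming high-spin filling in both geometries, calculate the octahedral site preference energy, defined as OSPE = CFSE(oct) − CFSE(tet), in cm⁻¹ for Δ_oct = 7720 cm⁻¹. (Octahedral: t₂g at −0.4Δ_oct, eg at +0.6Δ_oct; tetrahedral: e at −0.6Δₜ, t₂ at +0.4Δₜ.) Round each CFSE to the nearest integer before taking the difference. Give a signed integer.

V³⁺: group 5, so d-count = 5 − 3 = 2.
Octahedral high-spin t2g^2 e_g^0: CFSE = -0.8 × 7720 = -6176 cm⁻¹.
In a tetrahedral site the filling is e^2 t2^0: CFSE(tet) = -1.2Δₜ = -1.2 × (4/9)(7720) = -4117 cm⁻¹.
Subtracting, OSPE = -6176 − (-4117) = -2059 cm⁻¹.

-2059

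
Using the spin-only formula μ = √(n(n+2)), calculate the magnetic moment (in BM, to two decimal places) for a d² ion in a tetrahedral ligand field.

With tetrahedral geometry the complex is necessarily high-spin.
Configuration: e^2 t2^0 → 2 unpaired electrons.
μ(spin-only) = √[2(2+2)] = √8 ≈ 2.83 BM.

2.83 BM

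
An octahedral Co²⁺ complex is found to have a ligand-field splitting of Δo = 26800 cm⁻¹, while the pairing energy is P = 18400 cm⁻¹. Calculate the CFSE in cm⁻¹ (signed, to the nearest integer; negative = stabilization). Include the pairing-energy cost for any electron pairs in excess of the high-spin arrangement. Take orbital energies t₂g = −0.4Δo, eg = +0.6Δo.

Co sits in group 9; removing 2 electrons leaves Co²⁺ with 9 − 2 = 7 d electrons.
Since Δo = 26800 cm⁻¹ > P = 18400 cm⁻¹, the complex adopts the low-spin configuration.
Filling d⁷ accordingly: t₂g⁶ eg¹.
Orbital CFSE = -1.8Δo = -1.8 × 26800 = -48240 cm⁻¹.
Excess pairs vs high-spin: 3 − 2 = 1; pairing cost = +18400 cm⁻¹.
Net CFSE = -48240 + 18400 = -29840 cm⁻¹.

-29840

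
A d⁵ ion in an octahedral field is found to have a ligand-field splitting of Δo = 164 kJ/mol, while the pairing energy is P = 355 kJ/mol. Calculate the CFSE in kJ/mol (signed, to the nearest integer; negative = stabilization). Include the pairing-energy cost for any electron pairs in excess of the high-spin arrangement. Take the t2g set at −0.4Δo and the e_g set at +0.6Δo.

0

Here Δo < P (164 < 355), so the high-spin state is favoured.
That gives t2g^3 e_g^2.
Orbital CFSE = 0.0Δo = 0.0 × 164 = 0 kJ/mol.
High-spin has no excess pairs, so no pairing correction applies.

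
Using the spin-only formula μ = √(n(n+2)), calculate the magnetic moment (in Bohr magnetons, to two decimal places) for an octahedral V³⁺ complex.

V³⁺: group 5, so d-count = 5 − 3 = 2.
Configuration: t2g^2 e_g^0 → 2 unpaired electrons.
μ(spin-only) = √[2(2+2)] = √8 ≈ 2.83 Bohr magnetons.

2.83 Bohr magnetons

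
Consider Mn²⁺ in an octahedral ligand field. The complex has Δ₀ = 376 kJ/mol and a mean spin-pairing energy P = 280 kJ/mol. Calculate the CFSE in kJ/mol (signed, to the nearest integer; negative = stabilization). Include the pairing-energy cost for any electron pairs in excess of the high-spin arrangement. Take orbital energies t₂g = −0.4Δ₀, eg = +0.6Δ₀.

Mn²⁺: group 7, so d-count = 7 − 2 = 5.
Δ₀ > P, so pairing is preferred: the ground state is low-spin.
Filling d⁵ accordingly: t₂g⁵ eg⁰.
Orbital CFSE = -2.0Δ₀ = -2.0 × 376 = -752 kJ/mol.
Excess pairs vs high-spin: 2 − 0 = 2; pairing cost = +560 kJ/mol.
Net CFSE = -752 + 560 = -192 kJ/mol.

-192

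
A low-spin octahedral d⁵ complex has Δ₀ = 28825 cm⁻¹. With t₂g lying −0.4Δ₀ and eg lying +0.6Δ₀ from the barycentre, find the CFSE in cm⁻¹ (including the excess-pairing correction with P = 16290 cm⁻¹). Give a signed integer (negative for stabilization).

-25070

Electron filling gives t₂g⁵ eg⁰.
Orbital CFSE = 5(-0.4) + 0(0.6) = -2.0Δ₀ = -2.0 × 28825 = -57650 cm⁻¹.
High-spin d⁵ would be t₂g³ eg² with 0 pairs; low-spin has 2, so 2 excess pairs cost +2P = +32580 cm⁻¹.
Overall CFSE = -57650 + 32580 = -25070 cm⁻¹.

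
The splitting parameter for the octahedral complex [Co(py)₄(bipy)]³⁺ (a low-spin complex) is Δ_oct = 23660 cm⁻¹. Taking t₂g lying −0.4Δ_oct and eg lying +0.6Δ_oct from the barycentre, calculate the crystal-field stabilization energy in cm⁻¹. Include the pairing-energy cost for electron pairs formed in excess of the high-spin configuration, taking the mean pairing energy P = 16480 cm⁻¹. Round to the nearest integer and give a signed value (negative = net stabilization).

Ligand charges: 4×(+0) from py and 1×(+0) from bipy sum to +0; with overall charge +3, Co is +3.
Group 9 minus oxidation state +3 gives a d⁶ configuration for Co³⁺.
Electron filling gives t₂g⁶ eg⁰.
The orbital stabilization is -2.4Δ_oct = -2.4 × 23660 = -56784 cm⁻¹.
Pairing penalty: 3 pairs vs 1 in the high-spin reference → 2 extra × P = 32960 cm⁻¹.
Net CFSE = -56784 + 32960 = -23824 cm⁻¹.

-23824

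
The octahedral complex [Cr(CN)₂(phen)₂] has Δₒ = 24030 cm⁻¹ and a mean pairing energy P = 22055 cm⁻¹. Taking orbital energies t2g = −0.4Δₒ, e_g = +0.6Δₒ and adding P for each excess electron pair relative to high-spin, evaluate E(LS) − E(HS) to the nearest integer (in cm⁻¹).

Ligand charges: 2×(-1) from CN⁻ and 2×(+0) from phen sum to -2; with overall charge +0, Cr is +2.
Cr sits in group 6; removing 2 electrons leaves Cr²⁺ with 6 − 2 = 4 d electrons.
In the high-spin limit (t2g^3 e_g^1) the orbital term is -0.6Δₒ = -14418 cm⁻¹, with no excess pairing.
Low-spin: t2g^4 e_g^0, orbital CFSE = -1.6Δₒ = -38448 cm⁻¹; plus 1 excess pair × P = +22055 cm⁻¹; total -16393 cm⁻¹.
E(LS) − E(HS) = -16393 − (-14418) = -1975 cm⁻¹.

-1975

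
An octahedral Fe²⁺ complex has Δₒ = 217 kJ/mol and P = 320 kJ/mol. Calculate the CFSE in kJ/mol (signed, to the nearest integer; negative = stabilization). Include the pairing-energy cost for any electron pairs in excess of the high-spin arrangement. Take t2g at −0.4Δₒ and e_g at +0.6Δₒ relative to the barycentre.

Fe sits in group 8; removing 2 electrons leaves Fe²⁺ with 8 − 2 = 6 d electrons.
Δₒ < P, so pairing is avoided: the ground state is high-spin.
Configuration: t2g^4 e_g^2.
Orbital CFSE = -0.4Δₒ = -0.4 × 217 = -87 kJ/mol.
High-spin has no excess pairs, so no pairing correction applies.

-87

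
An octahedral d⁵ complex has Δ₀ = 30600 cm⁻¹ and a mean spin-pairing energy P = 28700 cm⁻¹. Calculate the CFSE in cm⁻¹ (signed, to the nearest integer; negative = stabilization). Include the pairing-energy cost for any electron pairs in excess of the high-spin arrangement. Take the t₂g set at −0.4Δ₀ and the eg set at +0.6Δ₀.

Δ₀ > P, so pairing is preferred: the ground state is low-spin.
Configuration: t₂g⁵ eg⁰.
Orbital CFSE = -2.0Δ₀ = -2.0 × 30600 = -61200 cm⁻¹.
Excess pairs vs high-spin: 2 − 0 = 2; pairing cost = +57400 cm⁻¹.
Net CFSE = -61200 + 57400 = -3800 cm⁻¹.

-3800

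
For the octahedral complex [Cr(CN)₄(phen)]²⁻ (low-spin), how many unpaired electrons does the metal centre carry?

Ligand charges: 4×(-1) from CN⁻ and 1×(+0) from phen sum to -4; with overall charge -2, Cr is +2.
Cr²⁺: group 6, so d-count = 6 − 2 = 4.
Configuration: t₂g⁴ eg⁰, giving 2 unpaired electrons.

2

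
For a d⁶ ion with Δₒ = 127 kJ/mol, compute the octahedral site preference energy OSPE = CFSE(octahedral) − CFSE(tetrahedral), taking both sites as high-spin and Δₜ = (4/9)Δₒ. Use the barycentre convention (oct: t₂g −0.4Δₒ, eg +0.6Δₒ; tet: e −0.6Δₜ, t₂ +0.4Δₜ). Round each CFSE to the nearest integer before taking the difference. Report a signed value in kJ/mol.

Octahedral (high-spin): t₂g⁴ eg², CFSE = 4(−0.4) + 2(+0.6) = -0.4Δₒ = -0.4 × 127 = -51 kJ/mol.
In a tetrahedral site the filling is e³ t₂³: CFSE(tet) = -0.6Δₜ = -0.6 × (4/9)(127) = -34 kJ/mol.
OSPE = CFSE(oct) − CFSE(tet) = -51 − (-34) = -17 kJ/mol.

-17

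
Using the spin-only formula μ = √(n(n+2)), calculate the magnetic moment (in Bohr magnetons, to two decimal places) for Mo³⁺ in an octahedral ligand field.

Mo sits in group 6; removing 3 electrons leaves Mo³⁺ with 6 − 3 = 3 d electrons.
Configuration: t₂g³ eg⁰ → 3 unpaired electrons.
μ(spin-only) = √[3(3+2)] = √15 ≈ 3.87 Bohr magnetons.

3.87 Bohr magnetons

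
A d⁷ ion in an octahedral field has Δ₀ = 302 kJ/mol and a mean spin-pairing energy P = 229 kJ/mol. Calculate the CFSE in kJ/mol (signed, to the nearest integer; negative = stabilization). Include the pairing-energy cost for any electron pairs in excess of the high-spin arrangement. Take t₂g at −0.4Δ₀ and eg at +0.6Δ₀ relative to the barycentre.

-315

Δ₀ > P, so pairing is preferred: the ground state is low-spin.
Configuration: t₂g⁶ eg¹.
Orbital CFSE = -1.8Δ₀ = -1.8 × 302 = -544 kJ/mol.
Excess pairs vs high-spin: 3 − 2 = 1; pairing cost = +229 kJ/mol.
Net CFSE = -544 + 229 = -315 kJ/mol.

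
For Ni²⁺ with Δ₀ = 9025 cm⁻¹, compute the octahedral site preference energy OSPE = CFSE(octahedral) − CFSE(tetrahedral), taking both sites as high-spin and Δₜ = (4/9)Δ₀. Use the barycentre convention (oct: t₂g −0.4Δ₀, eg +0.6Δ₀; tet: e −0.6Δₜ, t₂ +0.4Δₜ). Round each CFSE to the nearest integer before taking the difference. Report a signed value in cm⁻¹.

-7621

Ni²⁺: group 10, so d-count = 10 − 2 = 8.
Octahedral (high-spin): t₂g⁶ eg², CFSE = 6(−0.4) + 2(+0.6) = -1.2Δ₀ = -1.2 × 9025 = -10830 cm⁻¹.
In a tetrahedral site the filling is e⁴ t₂⁴: CFSE(tet) = -0.8Δₜ = -0.8 × (4/9)(9025) = -3209 cm⁻¹.
Subtracting, OSPE = -10830 − (-3209) = -7621 cm⁻¹.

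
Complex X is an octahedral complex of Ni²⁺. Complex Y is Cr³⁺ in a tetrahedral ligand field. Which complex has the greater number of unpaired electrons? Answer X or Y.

Y

X: Group 10 minus oxidation state +2 gives a d⁸ configuration for Ni²⁺; t₂g⁶ eg² → 2 unpaired.
Y: Cr sits in group 6; removing 3 electrons leaves Cr³⁺ with 6 − 3 = 3 d electrons; Tetrahedral fields are weak (Δₜ ≈ 4/9 Δₒ), so electrons fill high-spin; e^2 t2^1 → 3 unpaired.
So Y has more unpaired electrons.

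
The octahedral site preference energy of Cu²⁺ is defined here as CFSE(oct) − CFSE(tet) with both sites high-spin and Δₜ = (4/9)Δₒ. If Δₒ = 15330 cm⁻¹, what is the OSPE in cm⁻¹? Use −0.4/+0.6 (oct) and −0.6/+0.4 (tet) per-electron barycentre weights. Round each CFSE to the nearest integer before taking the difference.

-6473

Cu sits in group 11; removing 2 electrons leaves Cu²⁺ with 11 − 2 = 9 d electrons.
Octahedral high-spin t₂g⁶ eg³: CFSE = -0.6 × 15330 = -9198 cm⁻¹.
Tetrahedral e⁴ t₂⁵ gives -0.4Δₜ = -0.4 × (4/9) × 15330 = -2725 cm⁻¹.
Subtracting, OSPE = -9198 − (-2725) = -6473 cm⁻¹.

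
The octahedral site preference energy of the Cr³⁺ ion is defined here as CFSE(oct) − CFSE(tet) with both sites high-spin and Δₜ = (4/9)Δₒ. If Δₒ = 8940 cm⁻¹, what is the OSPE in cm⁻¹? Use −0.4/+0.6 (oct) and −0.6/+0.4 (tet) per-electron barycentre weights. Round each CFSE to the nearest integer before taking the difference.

Cr³⁺: group 6, so d-count = 6 − 3 = 3.
Octahedral high-spin t₂g³ eg⁰: CFSE = -1.2 × 8940 = -10728 cm⁻¹.
In a tetrahedral site the filling is e² t₂¹: CFSE(tet) = -0.8Δₜ = -0.8 × (4/9)(8940) = -3179 cm⁻¹.
Subtracting, OSPE = -10728 − (-3179) = -7549 cm⁻¹.

-7549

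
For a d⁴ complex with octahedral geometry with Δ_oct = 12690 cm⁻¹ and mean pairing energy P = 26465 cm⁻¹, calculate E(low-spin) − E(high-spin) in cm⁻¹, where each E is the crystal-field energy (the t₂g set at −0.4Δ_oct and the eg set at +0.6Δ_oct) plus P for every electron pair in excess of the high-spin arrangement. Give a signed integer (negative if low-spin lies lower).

High-spin d⁴ fills as t₂g³ eg¹ with CFSE 3(−0.4) + 1(+0.6) = -0.6Δ_oct = -7614 cm⁻¹.
For low-spin the configuration is t₂g⁴ eg⁰: orbital energy -1.6 × 12690 = -20304 cm⁻¹, and 1 additional pair relative to high-spin adds 26465 cm⁻¹, giving 6161 cm⁻¹.
The difference is 6161 − (-7614) = 13775 cm⁻¹, so high-spin lies lower.

13775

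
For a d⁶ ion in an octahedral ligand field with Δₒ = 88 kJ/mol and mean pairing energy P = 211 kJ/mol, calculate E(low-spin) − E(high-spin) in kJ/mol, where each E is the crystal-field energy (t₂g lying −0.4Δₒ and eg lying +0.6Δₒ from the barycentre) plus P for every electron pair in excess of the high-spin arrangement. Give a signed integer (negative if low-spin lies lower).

246

In the high-spin limit (t₂g⁴ eg²) the orbital term is -0.4Δₒ = -35 kJ/mol, with no excess pairing.
Low-spin: t₂g⁶ eg⁰, orbital CFSE = -2.4Δₒ = -211 kJ/mol; plus 2 excess pairs × P = +422 kJ/mol; total 211 kJ/mol.
Thus E(LS) − E(HS) = 246 kJ/mol.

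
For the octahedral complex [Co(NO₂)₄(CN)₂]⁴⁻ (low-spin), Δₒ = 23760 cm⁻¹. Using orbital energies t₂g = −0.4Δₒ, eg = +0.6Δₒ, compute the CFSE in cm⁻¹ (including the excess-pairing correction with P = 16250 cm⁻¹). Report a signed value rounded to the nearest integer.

-26518

Ligand charges: 4×(-1) from NO₂⁻ and 2×(-1) from CN⁻ sum to -6; with overall charge -4, Co is +2.
Co is in group 9, so Co²⁺ is d⁷ (9 − 2 = 7).
The d⁷ electrons fill as t₂g⁶ eg¹.
CFSE(orbital) = 6×(-0.4Δₒ) + 1×(0.6Δₒ) = -1.8Δₒ; with Δₒ = 23760 cm⁻¹ that is -42768 cm⁻¹.
Relative to high-spin t₂g⁵ eg² (2 paired), the low-spin configuration has 1 additional pair, contributing +1 × 16250 = +16250 cm⁻¹.
Overall CFSE = -42768 + 16250 = -26518 cm⁻¹.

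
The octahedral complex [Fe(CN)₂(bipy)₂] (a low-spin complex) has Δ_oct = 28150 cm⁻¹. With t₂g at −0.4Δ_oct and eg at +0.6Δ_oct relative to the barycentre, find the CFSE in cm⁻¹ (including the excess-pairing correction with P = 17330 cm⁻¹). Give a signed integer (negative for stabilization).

-32900

Ligand charges: 2×(-1) from CN⁻ and 2×(+0) from bipy sum to -2; with overall charge +0, Fe is +2.
Fe²⁺: group 8, so d-count = 8 − 2 = 6.
Configuration: t₂g⁶ eg⁰.
The orbital stabilization is -2.4Δ_oct = -2.4 × 28150 = -67560 cm⁻¹.
Relative to high-spin t₂g⁴ eg² (1 paired), the low-spin configuration has 2 additional pairs, contributing +2 × 17330 = +34660 cm⁻¹.
Overall CFSE = -67560 + 34660 = -32900 cm⁻¹.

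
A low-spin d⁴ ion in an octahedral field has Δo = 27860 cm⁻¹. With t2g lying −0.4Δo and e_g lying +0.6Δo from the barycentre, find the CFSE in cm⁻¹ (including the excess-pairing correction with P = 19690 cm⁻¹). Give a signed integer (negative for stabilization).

Electron filling gives t2g^4 e_g^0.
The orbital stabilization is -1.6Δo = -1.6 × 27860 = -44576 cm⁻¹.
Relative to high-spin t2g^3 e_g^1 (0 paired), the low-spin configuration has 1 additional pair, contributing +1 × 19690 = +19690 cm⁻¹.
Combining: -44576 + 19690 = -24886 cm⁻¹.

-24886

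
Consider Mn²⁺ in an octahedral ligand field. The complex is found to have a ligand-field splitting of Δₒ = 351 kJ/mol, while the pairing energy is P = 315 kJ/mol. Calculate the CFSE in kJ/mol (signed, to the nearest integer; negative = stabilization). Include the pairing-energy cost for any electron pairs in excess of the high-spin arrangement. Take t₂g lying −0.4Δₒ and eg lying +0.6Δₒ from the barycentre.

Mn sits in group 7; removing 2 electrons leaves Mn²⁺ with 7 − 2 = 5 d electrons.
Δₒ > P, so pairing is preferred: the ground state is low-spin.
Configuration: t₂g⁵ eg⁰.
Orbital CFSE = -2.0Δₒ = -2.0 × 351 = -702 kJ/mol.
Excess pairs vs high-spin: 2 − 0 = 2; pairing cost = +630 kJ/mol.
Net CFSE = -702 + 630 = -72 kJ/mol.

-72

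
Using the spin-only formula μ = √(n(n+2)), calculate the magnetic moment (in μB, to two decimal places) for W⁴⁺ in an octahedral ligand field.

2.83 μB

Group 6 minus oxidation state +4 gives a d² configuration for W⁴⁺.
For octahedral d² the high- and low-spin configurations coincide.
Configuration: t2g^2 e_g^0 → 2 unpaired electrons.
μ(spin-only) = √[2(2+2)] = √8 ≈ 2.83 μB.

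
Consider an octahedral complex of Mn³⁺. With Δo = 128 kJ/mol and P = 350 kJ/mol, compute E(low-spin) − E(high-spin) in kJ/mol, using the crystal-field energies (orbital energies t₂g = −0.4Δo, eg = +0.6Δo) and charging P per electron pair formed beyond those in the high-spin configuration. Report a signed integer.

222

Mn is in group 7, so Mn³⁺ is d⁴ (7 − 3 = 4).
High-spin d⁴ fills as t₂g³ eg¹ with CFSE 3(−0.4) + 1(+0.6) = -0.6Δo = -77 kJ/mol.
Low-spin t₂g⁴ eg⁰ gives -1.6Δo = -205 kJ/mol, but forming 1 extra pair costs 1P = 350 kJ/mol, so E(LS) = -205 + 350 = 145 kJ/mol.
Thus E(LS) − E(HS) = 222 kJ/mol.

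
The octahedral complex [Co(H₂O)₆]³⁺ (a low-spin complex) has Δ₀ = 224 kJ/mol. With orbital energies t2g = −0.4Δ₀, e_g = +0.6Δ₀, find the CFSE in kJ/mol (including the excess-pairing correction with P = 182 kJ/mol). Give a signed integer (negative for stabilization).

-174

H₂O is neutral, so the +3 overall charge sits on Co: oxidation state +3.
Co is in group 9, so Co³⁺ is d⁶ (9 − 3 = 6).
Configuration: t2g^6 e_g^0.
Orbital CFSE = 6(-0.4) + 0(0.6) = -2.4Δ₀ = -2.4 × 224 = -538 kJ/mol.
Pairing penalty: 3 pairs vs 1 in the high-spin reference → 2 extra × P = 364 kJ/mol.
Overall CFSE = -538 + 364 = -174 kJ/mol.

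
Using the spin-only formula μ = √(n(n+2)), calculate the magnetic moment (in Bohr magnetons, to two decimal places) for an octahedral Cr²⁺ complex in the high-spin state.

Cr sits in group 6; removing 2 electrons leaves Cr²⁺ with 6 − 2 = 4 d electrons.
Configuration: t2g^3 e_g^1 → 4 unpaired electrons.
μ(spin-only) = √[4(4+2)] = √24 ≈ 4.90 Bohr magnetons.

4.90 Bohr magnetons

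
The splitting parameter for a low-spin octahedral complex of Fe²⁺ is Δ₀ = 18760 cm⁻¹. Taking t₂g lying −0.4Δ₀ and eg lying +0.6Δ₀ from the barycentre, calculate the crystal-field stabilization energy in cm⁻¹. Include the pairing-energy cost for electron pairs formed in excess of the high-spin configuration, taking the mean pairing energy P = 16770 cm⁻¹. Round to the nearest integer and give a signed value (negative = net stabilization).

-11484

Group 8 minus oxidation state +2 gives a d⁶ configuration for Fe²⁺.
Electron filling gives t₂g⁶ eg⁰.
CFSE(orbital) = 6×(-0.4Δ₀) + 0×(0.6Δ₀) = -2.4Δ₀; with Δ₀ = 18760 cm⁻¹ that is -45024 cm⁻¹.
Relative to high-spin t₂g⁴ eg² (1 paired), the low-spin configuration has 2 additional pairs, contributing +2 × 16770 = +33540 cm⁻¹.
Net CFSE = -45024 + 33540 = -11484 cm⁻¹.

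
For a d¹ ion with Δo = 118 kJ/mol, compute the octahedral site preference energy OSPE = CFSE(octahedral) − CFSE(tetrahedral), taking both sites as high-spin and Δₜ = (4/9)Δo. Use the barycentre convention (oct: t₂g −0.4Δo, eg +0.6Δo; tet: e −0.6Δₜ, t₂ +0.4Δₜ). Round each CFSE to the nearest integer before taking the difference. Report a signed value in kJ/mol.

-16

Octahedral high-spin t2g^1 e_g^0: CFSE = -0.4 × 118 = -47 kJ/mol.
Tetrahedral e^1 t2^0 gives -0.6Δₜ = -0.6 × (4/9) × 118 = -31 kJ/mol.
Subtracting, OSPE = -47 − (-31) = -16 kJ/mol.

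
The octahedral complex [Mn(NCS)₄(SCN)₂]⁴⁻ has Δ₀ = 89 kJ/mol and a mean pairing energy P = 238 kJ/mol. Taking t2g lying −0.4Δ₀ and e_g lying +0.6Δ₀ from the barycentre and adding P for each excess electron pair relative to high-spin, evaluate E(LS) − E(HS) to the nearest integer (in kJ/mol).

Ligand charges: 4×(-1) from NCS⁻ and 2×(-1) from SCN⁻ sum to -6; with overall charge -4, Mn is +2.
Mn is in group 7, so Mn²⁺ is d⁵ (7 − 2 = 5).
High-spin: t2g^3 e_g^2, CFSE = 0.0Δ₀ = 0 kJ/mol.
Low-spin: t2g^5 e_g^0, orbital CFSE = -2.0Δ₀ = -178 kJ/mol; plus 2 excess pairs × P = +476 kJ/mol; total 298 kJ/mol.
The difference is 298 − (0) = 298 kJ/mol, so high-spin lies lower.

298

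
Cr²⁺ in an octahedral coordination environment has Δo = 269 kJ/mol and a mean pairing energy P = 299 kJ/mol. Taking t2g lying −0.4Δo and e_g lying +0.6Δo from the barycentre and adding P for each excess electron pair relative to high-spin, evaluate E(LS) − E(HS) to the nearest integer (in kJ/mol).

Cr is in group 6, so Cr²⁺ is d⁴ (6 − 2 = 4).
High-spin d⁴ fills as t2g^3 e_g^1 with CFSE 3(−0.4) + 1(+0.6) = -0.6Δo = -161 kJ/mol.
Low-spin: t2g^4 e_g^0, orbital CFSE = -1.6Δo = -430 kJ/mol; plus 1 excess pair × P = +299 kJ/mol; total -131 kJ/mol.
The difference is -131 − (-161) = 30 kJ/mol, so high-spin lies lower.

30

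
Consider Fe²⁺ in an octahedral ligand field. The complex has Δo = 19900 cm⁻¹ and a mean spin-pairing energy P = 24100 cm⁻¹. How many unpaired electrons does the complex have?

Fe is in group 8, so Fe²⁺ is d⁶ (8 − 2 = 6).
With Δo < P the complex is high-spin.
Configuration: t2g^4 e_g^2.
Unpaired electrons: 4.

4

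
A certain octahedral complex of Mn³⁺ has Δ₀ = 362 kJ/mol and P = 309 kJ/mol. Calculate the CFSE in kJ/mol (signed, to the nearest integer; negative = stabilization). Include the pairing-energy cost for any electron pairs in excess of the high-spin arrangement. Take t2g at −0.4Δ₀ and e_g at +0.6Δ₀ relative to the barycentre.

Mn sits in group 7; removing 3 electrons leaves Mn³⁺ with 7 − 3 = 4 d electrons.
Since Δ₀ = 362 kJ/mol > P = 309 kJ/mol, the complex adopts the low-spin configuration.
Configuration: t2g^4 e_g^0.
Orbital CFSE = -1.6Δ₀ = -1.6 × 362 = -579 kJ/mol.
Excess pairs vs high-spin: 1 − 0 = 1; pairing cost = +309 kJ/mol.
Net CFSE = -579 + 309 = -270 kJ/mol.

-270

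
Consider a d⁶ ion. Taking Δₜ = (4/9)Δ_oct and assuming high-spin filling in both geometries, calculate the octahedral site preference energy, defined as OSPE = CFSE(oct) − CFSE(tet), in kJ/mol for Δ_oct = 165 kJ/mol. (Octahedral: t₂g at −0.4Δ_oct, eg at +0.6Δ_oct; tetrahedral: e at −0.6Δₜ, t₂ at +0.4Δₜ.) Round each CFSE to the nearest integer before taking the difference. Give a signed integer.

-22

Octahedral high-spin t2g^4 e_g^2: CFSE = -0.4 × 165 = -66 kJ/mol.
Tetrahedral e^3 t2^3 gives -0.6Δₜ = -0.6 × (4/9) × 165 = -44 kJ/mol.
OSPE = -66 − (-44) = -22 kJ/mol.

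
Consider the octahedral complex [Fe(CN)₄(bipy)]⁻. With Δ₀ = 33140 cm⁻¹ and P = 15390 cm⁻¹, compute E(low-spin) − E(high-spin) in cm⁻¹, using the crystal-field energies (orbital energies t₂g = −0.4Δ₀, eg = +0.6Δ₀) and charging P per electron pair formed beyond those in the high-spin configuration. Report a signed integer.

-35500

Ligand charges: 4×(-1) from CN⁻ and 1×(+0) from bipy sum to -4; with overall charge -1, Fe is +3.
Fe³⁺: group 8, so d-count = 8 − 3 = 5.
In the high-spin limit (t₂g³ eg²) the orbital term is 0.0Δ₀ = 0 cm⁻¹, with no excess pairing.
For low-spin the configuration is t₂g⁵ eg⁰: orbital energy -2.0 × 33140 = -66280 cm⁻¹, and 2 additional pairs relative to high-spin add 30780 cm⁻¹, giving -35500 cm⁻¹.
Thus E(LS) − E(HS) = -35500 cm⁻¹.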